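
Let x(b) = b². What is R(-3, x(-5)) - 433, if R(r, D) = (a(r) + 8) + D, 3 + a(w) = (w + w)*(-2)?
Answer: -391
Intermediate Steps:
a(w) = -3 - 4*w (a(w) = -3 + (w + w)*(-2) = -3 + (2*w)*(-2) = -3 - 4*w)
R(r, D) = 5 + D - 4*r (R(r, D) = ((-3 - 4*r) + 8) + D = (5 - 4*r) + D = 5 + D - 4*r)
R(-3, x(-5)) - 433 = (5 + (-5)² - 4*(-3)) - 433 = (5 + 25 + 12) - 433 = 42 - 433 = -391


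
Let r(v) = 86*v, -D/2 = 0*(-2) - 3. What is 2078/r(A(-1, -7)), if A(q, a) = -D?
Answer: -1039/258 ≈ -4.0271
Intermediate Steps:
D = 6 (D = -2*(0*(-2) - 3) = -2*(0 - 3) = -2*(-3) = 6)
A(q, a) = -6 (A(q, a) = -1*6 = -6)
2078/r(A(-1, -7)) = 2078/((86*(-6))) = 2078/(-516) = 2078*(-1/516) = -1039/258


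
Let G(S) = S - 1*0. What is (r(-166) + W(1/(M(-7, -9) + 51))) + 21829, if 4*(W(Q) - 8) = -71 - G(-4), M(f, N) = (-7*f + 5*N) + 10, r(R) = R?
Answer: 86617/4 ≈ 21654.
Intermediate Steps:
G(S) = S (G(S) = S + 0 = S)
M(f, N) = 10 - 7*f + 5*N
W(Q) = -35/4 (W(Q) = 8 + (-71 - 1*(-4))/4 = 8 + (-71 + 4)/4 = 8 + (¼)*(-67) = 8 - 67/4 = -35/4)
(r(-166) + W(1/(M(-7, -9) + 51))) + 21829 = (-166 - 35/4) + 21829 = -699/4 + 21829 = 86617/4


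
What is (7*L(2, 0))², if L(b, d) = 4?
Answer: 784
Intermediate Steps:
(7*L(2, 0))² = (7*4)² = 28² = 784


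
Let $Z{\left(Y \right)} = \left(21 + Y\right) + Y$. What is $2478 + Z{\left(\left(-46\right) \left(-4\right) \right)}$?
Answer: $2867$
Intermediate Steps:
$Z{\left(Y \right)} = 21 + 2 Y$
$2478 + Z{\left(\left(-46\right) \left(-4\right) \right)} = 2478 + \left(21 + 2 \left(\left(-46\right) \left(-4\right)\right)\right) = 2478 + \left(21 + 2 \cdot 184\right) = 2478 + \left(21 + 368\right) = 2478 + 389 = 2867$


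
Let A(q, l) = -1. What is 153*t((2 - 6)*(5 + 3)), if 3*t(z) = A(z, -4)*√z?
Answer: -204*I*√2 ≈ -288.5*I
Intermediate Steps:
t(z) = -√z/3 (t(z) = (-√z)/3 = -√z/3)
153*t((2 - 6)*(5 + 3)) = 153*(-√(2 - 6)*√(5 + 3)/3) = 153*(-4*I*√2/3) = -204*I*√2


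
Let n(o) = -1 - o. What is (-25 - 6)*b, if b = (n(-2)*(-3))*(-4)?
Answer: -372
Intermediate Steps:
b = 12 (b = ((-1 - 1*(-2))*(-3))*(-4) = ((-1 + 2)*(-3))*(-4) = (1*(-3))*(-4) = -3*(-4) = 12)
(-25 - 6)*b = (-25 - 6)*12 = -31*12 = -372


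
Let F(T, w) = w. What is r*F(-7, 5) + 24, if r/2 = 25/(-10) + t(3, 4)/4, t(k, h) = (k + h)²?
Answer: 243/2 ≈ 121.50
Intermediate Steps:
t(k, h) = (h + k)²
r = 39/2 (r = 2*(25/(-10) + (4 + 3)²/4) = 2*(25*(-⅒) + 7²*(¼)) = 2*(-5/2 + 49*(¼)) = 2*(-5/2 + 49/4) = 2*(39/4) = 39/2 ≈ 19.500)
r*F(-7, 5) + 24 = (39/2)*5 + 24 = 195/2 + 24 = 243/2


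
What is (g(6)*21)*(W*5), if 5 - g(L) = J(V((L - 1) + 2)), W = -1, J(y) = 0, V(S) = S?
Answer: -525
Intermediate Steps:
g(L) = 5 (g(L) = 5 - 1*0 = 5 + 0 = 5)
(g(6)*21)*(W*5) = (5*21)*(-1*5) = 105*(-5) = -525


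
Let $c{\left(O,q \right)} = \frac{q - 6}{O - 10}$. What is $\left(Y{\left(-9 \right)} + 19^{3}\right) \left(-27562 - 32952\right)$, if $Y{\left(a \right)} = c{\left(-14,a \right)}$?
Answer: $- \frac{1660413389}{4} \approx -4.151 \cdot 10^{8}$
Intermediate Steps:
$c{\left(O,q \right)} = \frac{-6 + q}{-10 + O}$
$Y{\left(a \right)} = \frac{1}{4} - \frac{a}{24}$ ($Y{\left(a \right)} = \frac{-6 + a}{-10 - 14} = \frac{-6 + a}{-24} = - \frac{-6 + a}{24} = \frac{1}{4} - \frac{a}{24}$)
$\left(Y{\left(-9 \right)} + 19^{3}\right) \left(-27562 - 32952\right) = \left(\left(\frac{1}{4} - - \frac{3}{8}\right) + 19^{3}\right) \left(-27562 - 32952\right) = \left(\left(\frac{1}{4} + \frac{3}{8}\right) + 6859\right) \left(-60514\right) = \left(\frac{5}{8} + 6859\right) \left(-60514\right) = \frac{54877}{8} \left(-60514\right) = - \frac{1660413389}{4}$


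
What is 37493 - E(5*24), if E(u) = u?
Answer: 37373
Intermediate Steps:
37493 - E(5*24) = 37493 - 5*24 = 37493 - 1*120 = 37493 - 120 = 37373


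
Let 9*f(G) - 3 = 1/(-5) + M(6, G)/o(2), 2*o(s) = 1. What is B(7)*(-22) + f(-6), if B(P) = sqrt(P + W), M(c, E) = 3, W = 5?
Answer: 44/45 - 44*sqrt(3) ≈ -75.232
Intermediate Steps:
o(s) = 1/2 (o(s) = (1/2)*1 = 1/2)
B(P) = sqrt(5 + P) (B(P) = sqrt(P + 5) = sqrt(5 + P))
f(G) = 44/45 (f(G) = 1/3 + (1/(-5) + 3/(1/2))/9 = 1/3 + (1*(-1/5) + 3*2)/9 = 1/3 + (-1/5 + 6)/9 = 1/3 + (1/9)*(29/5) = 1/3 + 29/45 = 44/45)
B(7)*(-22) + f(-6) = sqrt(5 + 7)*(-22) + 44/45 = sqrt(12)*(-22) + 44/45 = (2*sqrt(3))*(-22) + 44/45 = -44*sqrt(3) + 44/45 = 44/45 - 44*sqrt(3)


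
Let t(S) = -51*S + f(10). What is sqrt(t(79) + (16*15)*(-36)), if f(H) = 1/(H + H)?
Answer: 7*I*sqrt(25855)/10 ≈ 112.56*I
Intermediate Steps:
f(H) = 1/(2*H)
t(S) = 1/20 - 51*S (t(S) = -51*S + (1/2)/10 = -51*S + (1/2)*(1/10) = -51*S + 1/20 = 1/20 - 51*S)
sqrt(t(79) + (16*15)*(-36)) = sqrt((1/20 - 51*79) + (16*15)*(-36)) = sqrt((1/20 - 4029) + 240*(-36)) = sqrt(-80579/20 - 8640) = sqrt(-253379/20) = 7*I*sqrt(25855)/10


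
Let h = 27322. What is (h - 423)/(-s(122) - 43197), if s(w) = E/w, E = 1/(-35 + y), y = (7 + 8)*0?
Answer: -114858730/184451189 ≈ -0.62271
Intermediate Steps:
y = 0 (y = 15*0 = 0)
E = -1/35 (E = 1/(-35 + 0) = 1/(-35) = -1/35 ≈ -0.028571)
s(w) = -1/(35*w)
(h - 423)/(-s(122) - 43197) = (27322 - 423)/(-(-1)/(35*122) - 43197) = 26899/(-(-1)/(35*122) - 43197) = 26899/(-1*(-1/4270) - 43197) = 26899/(1/4270 - 43197) = 26899/(-184451189/4270) = 26899*(-4270/184451189) = -114858730/184451189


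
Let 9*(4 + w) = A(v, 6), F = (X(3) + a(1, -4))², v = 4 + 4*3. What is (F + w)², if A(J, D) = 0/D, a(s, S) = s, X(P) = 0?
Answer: 9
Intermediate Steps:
v = 16 (v = 4 + 12 = 16)
A(J, D) = 0
F = 1 (F = (0 + 1)² = 1² = 1)
w = -4 (w = -4 + (⅑)*0 = -4 + 0 = -4)
(F + w)² = (1 - 4)² = (-3)² = 9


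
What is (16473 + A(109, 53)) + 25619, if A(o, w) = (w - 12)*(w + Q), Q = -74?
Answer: 41231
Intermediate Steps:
A(o, w) = (-74 + w)*(-12 + w) (A(o, w) = (w - 12)*(w - 74) = (-12 + w)*(-74 + w) = (-74 + w)*(-12 + w))
(16473 + A(109, 53)) + 25619 = (16473 + (888 + 53**2 - 86*53)) + 25619 = (16473 + (888 + 2809 - 4558)) + 25619 = (16473 - 861) + 25619 = 15612 + 25619 = 41231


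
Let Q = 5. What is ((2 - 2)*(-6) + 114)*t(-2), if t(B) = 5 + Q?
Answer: 1140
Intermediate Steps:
t(B) = 10 (t(B) = 5 + 5 = 10)
((2 - 2)*(-6) + 114)*t(-2) = ((2 - 2)*(-6) + 114)*10 = (0*(-6) + 114)*10 = (0 + 114)*10 = 114*10 = 1140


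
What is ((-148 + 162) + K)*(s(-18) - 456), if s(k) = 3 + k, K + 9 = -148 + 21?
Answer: 57462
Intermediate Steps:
K = -136 (K = -9 + (-148 + 21) = -9 - 127 = -136)
((-148 + 162) + K)*(s(-18) - 456) = ((-148 + 162) - 136)*((3 - 18) - 456) = (14 - 136)*(-15 - 456) = -122*(-471) = 57462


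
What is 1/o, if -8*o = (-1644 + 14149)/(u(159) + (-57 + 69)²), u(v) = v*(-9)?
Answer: 10296/12505 ≈ 0.82335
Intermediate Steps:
u(v) = -9*v
o = 12505/10296 (o = -(-1644 + 14149)/(8*(-9*159 + (-57 + 69)²)) = -12505/(8*(-1431 + 12²)) = -12505/(8*(-1431 + 144)) = -12505/(8*(-1287)) = -12505*(-1)/(8*1287) = -⅛*(-12505/1287) = 12505/10296 ≈ 1.2146)
1/o = 1/(12505/10296) = 10296/12505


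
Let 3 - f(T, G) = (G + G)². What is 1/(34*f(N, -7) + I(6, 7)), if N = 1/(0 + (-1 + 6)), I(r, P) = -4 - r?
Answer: -1/6572 ≈ -0.00015216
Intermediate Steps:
N = ⅕ (N = 1/(0 + 5) = 1/5 = ⅕ ≈ 0.20000)
f(T, G) = 3 - 4*G² (f(T, G) = 3 - (G + G)² = 3 - (2*G)² = 3 - 4*G²)
1/(34*f(N, -7) + I(6, 7)) = 1/(34*(3 - 4*(-7)²) + (-4 - 1*6)) = 1/(34*(3 - 4*49) + (-4 - 6)) = 1/(34*(3 - 196) - 10) = 1/(34*(-193) - 10) = 1/(-6562 - 10) = 1/(-6572) = -1/6572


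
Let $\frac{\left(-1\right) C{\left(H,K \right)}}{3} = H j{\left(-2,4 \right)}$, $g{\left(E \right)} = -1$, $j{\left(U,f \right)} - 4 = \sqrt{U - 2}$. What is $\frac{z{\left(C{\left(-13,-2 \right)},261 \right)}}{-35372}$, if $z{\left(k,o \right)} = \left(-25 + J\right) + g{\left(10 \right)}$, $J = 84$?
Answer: $- \frac{29}{17686} \approx -0.0016397$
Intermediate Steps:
$j{\left(U,f \right)} = 4 + \sqrt{-2 + U}$ ($j{\left(U,f \right)} = 4 + \sqrt{U - 2} = 4 + \sqrt{-2 + U}$)
$C{\left(H,K \right)} = - 3 H \left(4 + 2 i\right)$ ($C{\left(H,K \right)} = - 3 H \left(4 + \sqrt{-2 - 2}\right) = - 3 H \left(4 + \sqrt{-4}\right) = - 3 H \left(4 + 2 i\right)$)
$z{\left(k,o \right)} = 58$ ($z{\left(k,o \right)} = \left(-25 + 84\right) - 1 = 59 - 1 = 58$)
$\frac{z{\left(C{\left(-13,-2 \right)},261 \right)}}{-35372} = \frac{58}{-35372} = 58 \left(- \frac{1}{35372}\right) = - \frac{29}{17686}$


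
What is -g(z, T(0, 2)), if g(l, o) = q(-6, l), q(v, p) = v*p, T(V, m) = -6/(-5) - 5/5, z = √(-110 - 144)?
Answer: 6*I*√254 ≈ 95.624*I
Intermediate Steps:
z = I*√254 (z = √(-254) = I*√254 ≈ 15.937*I)
T(V, m) = ⅕ (T(V, m) = -6*(-⅕) - 5*⅕ = 6/5 - 1 = ⅕)
q(v, p) = p*v
g(l, o) = -6*l (g(l, o) = l*(-6) = -6*l)
-g(z, T(0, 2)) = -(-6)*I*√254 = 6*I*√254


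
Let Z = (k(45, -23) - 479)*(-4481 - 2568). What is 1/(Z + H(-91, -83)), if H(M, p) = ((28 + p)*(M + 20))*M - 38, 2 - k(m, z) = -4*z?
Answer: 1/3655488 ≈ 2.7356e-7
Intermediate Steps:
k(m, z) = 2 + 4*z (k(m, z) = 2 - (-4)*z = 2 + 4*z)
H(M, p) = -38 + M*(20 + M)*(28 + p) (H(M, p) = ((28 + p)*(20 + M))*M - 38 = ((20 + M)*(28 + p))*M - 38 = M*(20 + M)*(28 + p) - 38 = -38 + M*(20 + M)*(28 + p))
Z = 4010881 (Z = ((2 + 4*(-23)) - 479)*(-4481 - 2568) = ((2 - 92) - 479)*(-7049) = (-90 - 479)*(-7049) = -569*(-7049) = 4010881)
1/(Z + H(-91, -83)) = 1/(4010881 + (-38 + 28*(-91)**2 + 560*(-91) - 83*(-91)**2 + 20*(-91)*(-83))) = 1/(4010881 + (-38 + 28*8281 - 50960 - 83*8281 + 151060)) = 1/(4010881 + (-38 + 231868 - 50960 - 687323 + 151060)) = 1/(4010881 - 355393) = 1/3655488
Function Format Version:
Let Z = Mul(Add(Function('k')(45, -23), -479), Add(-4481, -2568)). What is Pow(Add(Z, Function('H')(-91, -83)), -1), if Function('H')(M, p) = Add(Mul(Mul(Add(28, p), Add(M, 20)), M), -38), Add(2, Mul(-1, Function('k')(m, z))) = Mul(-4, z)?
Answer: Rational(1, 3655488) ≈ 2.7356e-7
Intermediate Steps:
Function('k')(m, z) = Add(2, Mul(4, z)) (Function('k')(m, z) = Add(2, Mul(-1, Mul(-4, z))) = Add(2, Mul(4, z)))
Function('H')(M, p) = Add(-38, Mul(M, Add(20, M), Add(28, p))) (Function('H')(M, p) = Add(Mul(Mul(Add(28, p), Add(20, M)), M), -38) = Add(Mul(Mul(Add(20, M), Add(28, p)), M), -38) = Add(Mul(M, Add(20, M), Add(28, p)), -38) = Add(-38, Mul(M, Add(20, M), Add(28, p))))
Z = 4010881 (Z = Mul(Add(Add(2, Mul(4, -23)), -479), Add(-4481, -2568)) = Mul(Add(Add(2, -92), -479), -7049) = Mul(Add(-90, -479), -7049) = Mul(-569, -7049) = 4010881)
Pow(Add(Z, Function('H')(-91, -83)), -1) = Pow(Add(4010881, Add(-38, Mul(28, Pow(-91, 2)), Mul(560, -91), Mul(-83, Pow(-91, 2)), Mul(20, -91, -83))), -1) = Pow(Add(4010881, Add(-38, Mul(28, 8281), -50960, Mul(-83, 8281), 151060)), -1) = Pow(Add(4010881, Add(-38, 231868, -50960, -687323, 151060)), -1) = Pow(Add(4010881, -355393), -1) = Pow(3655488, -1) = Rational(1, 3655488)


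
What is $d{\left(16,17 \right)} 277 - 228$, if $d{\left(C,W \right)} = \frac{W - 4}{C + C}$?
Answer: $- \frac{3695}{32} \approx -115.47$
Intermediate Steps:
$d{\left(C,W \right)} = \frac{-4 + W}{2 C}$
$d{\left(16,17 \right)} 277 - 228 = \frac{-4 + 17}{2 \cdot 16} \cdot 277 - 228 = \frac{1}{2} \cdot \frac{1}{16} \cdot 13 \cdot 277 - 228 = \frac{13}{32} \cdot 277 - 228 = \frac{3601}{32} - 228 = - \frac{3695}{32}$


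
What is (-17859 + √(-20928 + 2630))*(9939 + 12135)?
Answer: -394219566 + 22074*I*√18298 ≈ -3.9422e+8 + 2.986e+6*I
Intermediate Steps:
(-17859 + √(-20928 + 2630))*(9939 + 12135) = (-17859 + √(-18298))*22074 = (-17859 + I*√18298)*22074 = -394219566 + 22074*I*√18298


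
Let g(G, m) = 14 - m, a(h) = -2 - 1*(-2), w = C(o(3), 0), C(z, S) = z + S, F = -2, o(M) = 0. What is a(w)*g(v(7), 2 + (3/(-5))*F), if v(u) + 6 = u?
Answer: 0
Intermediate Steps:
C(z, S) = S + z
v(u) = -6 + u
w = 0 (w = 0 + 0 = 0)
a(h) = 0 (a(h) = -2 + 2 = 0)
a(w)*g(v(7), 2 + (3/(-5))*F) = 0*(14 - (2 + (3/(-5))*(-2))) = 0*(14 - (2 + (3*(-⅕))*(-2))) = 0*(14 - (2 - ⅗*(-2))) = 0*(14 - (2 + 6/5)) = 0*(14 - 1*16/5) = 0*(14 - 16/5) = 0*(54/5) = 0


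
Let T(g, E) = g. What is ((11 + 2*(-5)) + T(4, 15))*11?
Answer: 55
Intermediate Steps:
((11 + 2*(-5)) + T(4, 15))*11 = ((11 + 2*(-5)) + 4)*11 = ((11 - 10) + 4)*11 = (1 + 4)*11 = 5*11 = 55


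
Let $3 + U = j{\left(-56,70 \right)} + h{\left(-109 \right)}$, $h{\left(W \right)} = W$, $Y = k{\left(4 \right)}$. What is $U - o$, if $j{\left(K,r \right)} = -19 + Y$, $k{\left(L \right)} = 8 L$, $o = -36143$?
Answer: $36044$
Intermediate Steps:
$Y = 32$ ($Y = 8 \cdot 4 = 32$)
$j{\left(K,r \right)} = 13$ ($j{\left(K,r \right)} = -19 + 32 = 13$)
$U = -99$ ($U = -3 + \left(13 - 109\right) = -3 - 96 = -99$)
$U - o = -99 - -36143 = -99 + 36143 = 36044$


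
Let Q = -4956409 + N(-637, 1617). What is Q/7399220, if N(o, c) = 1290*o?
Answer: -5778139/7399220 ≈ -0.78091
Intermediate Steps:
Q = -5778139 (Q = -4956409 + 1290*(-637) = -4956409 - 821730 = -5778139)
Q/7399220 = -5778139/7399220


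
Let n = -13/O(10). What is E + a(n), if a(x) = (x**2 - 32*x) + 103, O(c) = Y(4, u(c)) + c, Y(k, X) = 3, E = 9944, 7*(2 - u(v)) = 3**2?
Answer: 10080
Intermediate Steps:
u(v) = 5/7 (u(v) = 2 - 1/7*3**2 = 2 - 1/7*9 = 2 - 9/7 = 5/7)
O(c) = 3 + c
n = -1 (n = -13/(3 + 10) = -13/13 = -13*1/13 = -1)
a(x) = 103 + x**2 - 32*x
E + a(n) = 9944 + (103 + (-1)**2 - 32*(-1)) = 9944 + (103 + 1 + 32) = 9944 + 136 = 10080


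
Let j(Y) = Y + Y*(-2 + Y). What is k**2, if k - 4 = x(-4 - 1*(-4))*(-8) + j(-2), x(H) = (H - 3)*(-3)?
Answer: 3844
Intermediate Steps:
x(H) = 9 - 3*H (x(H) = (-3 + H)*(-3) = 9 - 3*H)
k = -62 (k = 4 + ((9 - 3*(-4 - 1*(-4)))*(-8) - 2*(-1 - 2)) = 4 + ((9 - 3*(-4 + 4))*(-8) - 2*(-3)) = 4 + ((9 - 3*0)*(-8) + 6) = 4 + ((9 + 0)*(-8) + 6) = 4 + (9*(-8) + 6) = 4 + (-72 + 6) = 4 - 66 = -62)
k**2 = (-62)**2 = 3844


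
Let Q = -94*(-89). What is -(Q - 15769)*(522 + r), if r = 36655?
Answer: 275221331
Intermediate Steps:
Q = 8366
-(Q - 15769)*(522 + r) = -(8366 - 15769)*(522 + 36655) = -(-7403)*37177 = -1*(-275221331) = 275221331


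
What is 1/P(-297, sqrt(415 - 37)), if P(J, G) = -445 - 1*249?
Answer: -1/694 ≈ -0.0014409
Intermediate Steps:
P(J, G) = -694 (P(J, G) = -445 - 249 = -694)
1/P(-297, sqrt(415 - 37)) = 1/(-694) = -1/694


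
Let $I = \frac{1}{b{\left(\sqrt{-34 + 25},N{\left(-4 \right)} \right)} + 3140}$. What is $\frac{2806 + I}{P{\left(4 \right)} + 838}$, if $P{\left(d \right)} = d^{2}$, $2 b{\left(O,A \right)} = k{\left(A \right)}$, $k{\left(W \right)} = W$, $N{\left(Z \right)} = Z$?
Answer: $\frac{8805229}{2679852} \approx 3.2857$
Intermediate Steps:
$b{\left(O,A \right)} = \frac{A}{2}$
$I = \frac{1}{3138}$ ($I = \frac{1}{\frac{1}{2} \left(-4\right) + 3140} = \frac{1}{-2 + 3140} = \frac{1}{3138} \approx 0.00031867$)
$\frac{2806 + I}{P{\left(4 \right)} + 838} = \frac{2806 + \frac{1}{3138}}{4^{2} + 838} = \frac{8805229}{3138 \left(16 + 838\right)} = \frac{8805229}{3138 \cdot 854} = \frac{8805229}{3138} \cdot \frac{1}{854} = \frac{8805229}{2679852}$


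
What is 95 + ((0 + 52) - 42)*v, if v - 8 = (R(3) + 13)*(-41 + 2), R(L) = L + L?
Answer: -7235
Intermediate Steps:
R(L) = 2*L
v = -733 (v = 8 + (2*3 + 13)*(-41 + 2) = 8 + (6 + 13)*(-39) = 8 + 19*(-39) = 8 - 741 = -733)
95 + ((0 + 52) - 42)*v = 95 + ((0 + 52) - 42)*(-733) = 95 + (52 - 42)*(-733) = 95 + 10*(-733) = 95 - 7330 = -7235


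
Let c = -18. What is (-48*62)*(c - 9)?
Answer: 80352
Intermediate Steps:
(-48*62)*(c - 9) = (-48*62)*(-18 - 9) = -2976*(-27) = 80352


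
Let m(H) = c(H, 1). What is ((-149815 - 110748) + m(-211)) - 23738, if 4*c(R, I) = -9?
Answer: -1137213/4 ≈ -2.8430e+5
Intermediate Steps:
c(R, I) = -9/4 (c(R, I) = (¼)*(-9) = -9/4)
m(H) = -9/4
((-149815 - 110748) + m(-211)) - 23738 = ((-149815 - 110748) - 9/4) - 23738 = (-260563 - 9/4) - 23738 = -1042261/4 - 23738 = -1137213/4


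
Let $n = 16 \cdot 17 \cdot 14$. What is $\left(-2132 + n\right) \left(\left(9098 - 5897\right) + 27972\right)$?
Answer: $52245948$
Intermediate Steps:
$n = 3808$ ($n = 272 \cdot 14 = 3808$)
$\left(-2132 + n\right) \left(\left(9098 - 5897\right) + 27972\right) = \left(-2132 + 3808\right) \left(\left(9098 - 5897\right) + 27972\right) = 1676 \left(\left(9098 - 5897\right) + 27972\right) = 1676 \left(3201 + 27972\right) = 1676 \cdot 31173 = 52245948$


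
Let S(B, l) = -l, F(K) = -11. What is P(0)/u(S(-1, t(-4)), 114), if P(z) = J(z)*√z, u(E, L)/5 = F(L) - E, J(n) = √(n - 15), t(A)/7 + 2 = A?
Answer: 0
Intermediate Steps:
t(A) = -14 + 7*A
J(n) = √(-15 + n)
u(E, L) = -55 - 5*E (u(E, L) = 5*(-11 - E) = -55 - 5*E)
P(z) = √z*√(-15 + z) (P(z) = √(-15 + z)*√z = √z*√(-15 + z))
P(0)/u(S(-1, t(-4)), 114) = (√0*√(-15 + 0))/(-55 - (-5)*(-14 + 7*(-4))) = (0*√(-15))/(-55 - (-5)*(-14 - 28)) = (0*(I*√15))/(-55 - (-5)*(-42)) = 0/(-55 - 5*42) = 0/(-55 - 210) = 0/(-265) = 0*(-1/265) = 0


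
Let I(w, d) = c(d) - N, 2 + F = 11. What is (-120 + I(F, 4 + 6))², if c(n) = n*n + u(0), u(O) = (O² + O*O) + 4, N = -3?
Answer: 169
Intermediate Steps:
u(O) = 4 + 2*O² (u(O) = (O² + O²) + 4 = 2*O² + 4 = 4 + 2*O²)
c(n) = 4 + n² (c(n) = n*n + (4 + 2*0²) = n² + (4 + 2*0) = n² + (4 + 0) = n² + 4 = 4 + n²)
F = 9 (F = -2 + 11 = 9)
I(w, d) = 7 + d² (I(w, d) = (4 + d²) - 1*(-3) = (4 + d²) + 3 = 7 + d²)
(-120 + I(F, 4 + 6))² = (-120 + (7 + (4 + 6)²))² = (-120 + (7 + 10²))² = (-120 + (7 + 100))² = (-120 + 107)² = (-13)² = 169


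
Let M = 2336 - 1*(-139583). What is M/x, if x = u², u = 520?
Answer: 141919/270400 ≈ 0.52485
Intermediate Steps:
M = 141919 (M = 2336 + 139583 = 141919)
x = 270400 (x = 520² = 270400)
M/x = 141919/270400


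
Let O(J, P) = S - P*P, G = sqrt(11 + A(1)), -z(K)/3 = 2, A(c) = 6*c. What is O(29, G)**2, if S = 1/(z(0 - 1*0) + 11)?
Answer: 7056/25 ≈ 282.24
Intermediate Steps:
z(K) = -6 (z(K) = -3*2 = -6)
S = 1/5 (S = 1/(-6 + 11) = 1/5 ≈ 0.20000)
G = sqrt(17) (G = sqrt(11 + 6*1) = sqrt(11 + 6) = sqrt(17) ≈ 4.1231)
O(J, P) = 1/5 - P**2 (O(J, P) = 1/5 - P*P = 1/5 - P**2)
O(29, G)**2 = (1/5 - (sqrt(17))**2)**2 = (1/5 - 1*17)**2 = (1/5 - 17)**2 = (-84/5)**2 = 7056/25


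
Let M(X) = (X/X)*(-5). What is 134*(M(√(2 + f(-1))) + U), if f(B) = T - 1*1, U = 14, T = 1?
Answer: 1206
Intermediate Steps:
f(B) = 0 (f(B) = 1 - 1*1 = 1 - 1 = 0)
M(X) = -5 (M(X) = 1*(-5) = -5)
134*(M(√(2 + f(-1))) + U) = 134*(-5 + 14) = 134*9 = 1206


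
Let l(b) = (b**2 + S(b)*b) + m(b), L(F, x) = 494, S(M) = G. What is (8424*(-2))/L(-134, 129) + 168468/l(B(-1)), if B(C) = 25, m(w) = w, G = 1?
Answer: 921164/4275 ≈ 215.48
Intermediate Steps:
S(M) = 1
l(b) = b**2 + 2*b (l(b) = (b**2 + 1*b) + b = (b**2 + b) + b = (b + b**2) + b = b**2 + 2*b)
(8424*(-2))/L(-134, 129) + 168468/l(B(-1)) = (8424*(-2))/494 + 168468/((25*(2 + 25))) = -16848*1/494 + 168468/((25*27)) = -648/19 + 168468/675 = -648/19 + 168468*(1/675) = -648/19 + 56156/225 = 921164/4275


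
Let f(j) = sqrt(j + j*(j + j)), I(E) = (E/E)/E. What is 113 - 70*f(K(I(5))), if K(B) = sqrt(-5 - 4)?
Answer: 113 - 70*sqrt(-18 + 3*I) ≈ 88.336 - 298.01*I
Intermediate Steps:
I(E) = 1/E
K(B) = 3*I (K(B) = sqrt(-9) = 3*I)
f(j) = sqrt(j + 2*j**2) (f(j) = sqrt(j + j*(2*j)) = sqrt(j + 2*j**2))
113 - 70*f(K(I(5))) = 113 - 70*sqrt(3*I*(1 + 2*(3*I))) = 113 - 70*sqrt(3*I*(1 + 6*I)) = 113 - 70*sqrt(3)*sqrt(I*(1 + 6*I))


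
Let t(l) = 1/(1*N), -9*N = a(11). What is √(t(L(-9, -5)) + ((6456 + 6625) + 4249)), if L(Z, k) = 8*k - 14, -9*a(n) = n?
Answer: √2097821/11 ≈ 131.67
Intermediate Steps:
a(n) = -n/9
N = 11/81 (N = -(-1)*11/81 = -⅑*(-11/9) = 11/81 ≈ 0.13580)
L(Z, k) = -14 + 8*k
t(l) = 81/11 (t(l) = 1/(1*(11/81)) = 1/(11/81) = 81/11)
√(t(L(-9, -5)) + ((6456 + 6625) + 4249)) = √(81/11 + ((6456 + 6625) + 4249)) = √(81/11 + (13081 + 4249)) = √(81/11 + 17330) = √(190711/11) = √2097821/11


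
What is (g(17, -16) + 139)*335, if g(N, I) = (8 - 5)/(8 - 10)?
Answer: 92125/2 ≈ 46063.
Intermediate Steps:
g(N, I) = -3/2 (g(N, I) = 3/(-2) = 3*(-½) = -3/2)
(g(17, -16) + 139)*335 = (-3/2 + 139)*335 = (275/2)*335 = 92125/2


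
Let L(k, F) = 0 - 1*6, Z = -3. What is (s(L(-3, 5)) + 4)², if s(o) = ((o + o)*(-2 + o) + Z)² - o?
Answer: 74978281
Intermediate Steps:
L(k, F) = -6 (L(k, F) = 0 - 6 = -6)
s(o) = (-3 + 2*o*(-2 + o))² - o (s(o) = ((o + o)*(-2 + o) - 3)² - o = ((2*o)*(-2 + o) - 3)² - o = (2*o*(-2 + o) - 3)² - o = (-3 + 2*o*(-2 + o))² - o)
(s(L(-3, 5)) + 4)² = (((3 - 2*(-6)² + 4*(-6))² - 1*(-6)) + 4)² = (((3 - 2*36 - 24)² + 6) + 4)² = (((3 - 72 - 24)² + 6) + 4)² = (((-93)² + 6) + 4)² = ((8649 + 6) + 4)² = (8655 + 4)² = 8659² = 74978281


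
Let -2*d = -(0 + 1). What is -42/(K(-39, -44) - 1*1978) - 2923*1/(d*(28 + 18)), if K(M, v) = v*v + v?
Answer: -125206/989 ≈ -126.60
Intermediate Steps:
K(M, v) = v + v² (K(M, v) = v² + v = v + v²)
d = ½ (d = -(-1)*(0 + 1)/2 = -(-1)/2 = -½*(-1) = ½ ≈ 0.50000)
-42/(K(-39, -44) - 1*1978) - 2923*1/(d*(28 + 18)) = -42/(-44*(1 - 44) - 1*1978) - 2923*2/(28 + 18) = -42/(-44*(-43) - 1978) - 2923/((½)*46) = -42/(1892 - 1978) - 2923/23 = -42/(-86) - 2923*1/23 = -42*(-1/86) - 2923/23 = 21/43 - 2923/23 = -125206/989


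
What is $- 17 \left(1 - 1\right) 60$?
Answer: $0$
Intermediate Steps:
$- 17 \left(1 - 1\right) 60 = \left(-17\right) 0 \cdot 60 = 0 \cdot 60 = 0$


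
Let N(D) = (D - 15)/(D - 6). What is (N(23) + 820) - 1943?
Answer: -19083/17 ≈ -1122.5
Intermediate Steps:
N(D) = (-15 + D)/(-6 + D)
(N(23) + 820) - 1943 = ((-15 + 23)/(-6 + 23) + 820) - 1943 = (8/17 + 820) - 1943 = 13948/17 - 1943 = -19083/17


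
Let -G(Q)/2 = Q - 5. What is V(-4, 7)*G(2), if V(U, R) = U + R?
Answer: 18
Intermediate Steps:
V(U, R) = R + U
G(Q) = 10 - 2*Q (G(Q) = -2*(Q - 5) = -2*(-5 + Q) = 10 - 2*Q)
V(-4, 7)*G(2) = (7 - 4)*(10 - 2*2) = 3*(10 - 4) = 3*6 = 18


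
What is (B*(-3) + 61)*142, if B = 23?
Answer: -1136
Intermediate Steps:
(B*(-3) + 61)*142 = (23*(-3) + 61)*142 = (-69 + 61)*142 = -8*142 = -1136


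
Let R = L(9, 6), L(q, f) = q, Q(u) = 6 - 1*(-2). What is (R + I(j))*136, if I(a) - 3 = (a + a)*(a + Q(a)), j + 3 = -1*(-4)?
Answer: 4080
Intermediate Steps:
Q(u) = 8 (Q(u) = 6 + 2 = 8)
j = 1 (j = -3 - 1*(-4) = -3 + 4 = 1)
R = 9
I(a) = 3 + 2*a*(8 + a) (I(a) = 3 + (a + a)*(a + 8) = 3 + (2*a)*(8 + a) = 3 + 2*a*(8 + a))
(R + I(j))*136 = (9 + (3 + 2*1² + 16*1))*136 = (9 + (3 + 2*1 + 16))*136 = (9 + (3 + 2 + 16))*136 = (9 + 21)*136 = 30*136 = 4080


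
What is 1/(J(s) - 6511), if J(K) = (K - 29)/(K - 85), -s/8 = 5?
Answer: -125/813806 ≈ -0.00015360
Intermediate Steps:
s = -40 (s = -8*5 = -40)
J(K) = (-29 + K)/(-85 + K)
1/(J(s) - 6511) = 1/((-29 - 40)/(-85 - 40) - 6511) = 1/(-69/(-125) - 6511) = 1/(-1/125*(-69) - 6511) = 1/(69/125 - 6511) = 1/(-813806/125) = -125/813806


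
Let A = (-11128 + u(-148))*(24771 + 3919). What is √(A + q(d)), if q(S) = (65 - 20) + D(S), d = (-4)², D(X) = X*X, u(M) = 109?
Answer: I*√316134809 ≈ 17780.0*I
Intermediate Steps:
D(X) = X²
d = 16
q(S) = 45 + S² (q(S) = (65 - 20) + S² = 45 + S²)
A = -316135110 (A = (-11128 + 109)*(24771 + 3919) = -11019*28690 = -316135110)
√(A + q(d)) = √(-316135110 + (45 + 16²)) = √(-316135110 + (45 + 256)) = √(-316135110 + 301) = √(-316134809) = I*√316134809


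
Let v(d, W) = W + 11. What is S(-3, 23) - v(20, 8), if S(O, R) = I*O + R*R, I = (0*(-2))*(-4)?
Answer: 510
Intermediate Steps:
v(d, W) = 11 + W
I = 0 (I = 0*(-4) = 0)
S(O, R) = R² (S(O, R) = 0*O + R*R = 0 + R² = R²)
S(-3, 23) - v(20, 8) = 23² - (11 + 8) = 529 - 1*19 = 529 - 19 = 510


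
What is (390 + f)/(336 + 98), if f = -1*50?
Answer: 170/217 ≈ 0.78341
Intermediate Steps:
f = -50
(390 + f)/(336 + 98) = (390 - 50)/(336 + 98) = 340/434 = 340*(1/434) = 170/217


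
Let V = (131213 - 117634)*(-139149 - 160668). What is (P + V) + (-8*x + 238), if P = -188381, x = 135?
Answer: -4071404266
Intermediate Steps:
V = -4071215043 (V = 13579*(-299817) = -4071215043)
(P + V) + (-8*x + 238) = (-188381 - 4071215043) + (-8*135 + 238) = -4071403424 + (-1080 + 238) = -4071403424 - 842 = -4071404266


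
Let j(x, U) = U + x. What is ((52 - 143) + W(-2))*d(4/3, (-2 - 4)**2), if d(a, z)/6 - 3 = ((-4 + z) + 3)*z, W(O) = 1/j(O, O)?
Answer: -1382985/2 ≈ -6.9149e+5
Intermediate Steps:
W(O) = 1/(2*O) (W(O) = 1/(O + O) = 1/(2*O))
d(a, z) = 18 + 6*z*(-1 + z) (d(a, z) = 18 + 6*(((-4 + z) + 3)*z) = 18 + 6*((-1 + z)*z) = 18 + 6*(z*(-1 + z)) = 18 + 6*z*(-1 + z))
((52 - 143) + W(-2))*d(4/3, (-2 - 4)**2) = ((52 - 143) + (1/2)/(-2))*(18 - 6*(-2 - 4)**2 + 6*((-2 - 4)**2)**2) = (-91 + (1/2)*(-1/2))*(18 - 6*(-6)**2 + 6*((-6)**2)**2) = (-91 - 1/4)*(18 - 6*36 + 6*36**2) = -365*(18 - 216 + 6*1296)/4 = -365*(18 - 216 + 7776)/4 = -365/4*7578 = -1382985/2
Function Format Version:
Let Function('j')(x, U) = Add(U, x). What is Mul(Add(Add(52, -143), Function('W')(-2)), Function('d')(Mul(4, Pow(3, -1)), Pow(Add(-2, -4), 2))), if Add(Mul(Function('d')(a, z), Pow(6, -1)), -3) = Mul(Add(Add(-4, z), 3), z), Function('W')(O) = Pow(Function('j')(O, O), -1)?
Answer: Rational(-1382985, 2) ≈ -6.9149e+5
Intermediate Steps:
Function('W')(O) = Mul(Rational(1, 2), Pow(O, -1)) (Function('W')(O) = Pow(Add(O, O), -1) = Pow(Mul(2, O), -1) = Mul(Rational(1, 2), Pow(O, -1)))
Function('d')(a, z) = Add(18, Mul(6, z, Add(-1, z))) (Function('d')(a, z) = Add(18, Mul(6, Mul(Add(Add(-4, z), 3), z))) = Add(18, Mul(6, Mul(Add(-1, z), z))) = Add(18, Mul(6, Mul(z, Add(-1, z)))) = Add(18, Mul(6, z, Add(-1, z))))
Mul(Add(Add(52, -143), Function('W')(-2)), Function('d')(Mul(4, Pow(3, -1)), Pow(Add(-2, -4), 2))) = Mul(Add(Add(52, -143), Mul(Rational(1, 2), Pow(-2, -1))), Add(18, Mul(-6, Pow(Add(-2, -4), 2)), Mul(6, Pow(Pow(Add(-2, -4), 2), 2)))) = Mul(Add(-91, Mul(Rational(1, 2), Rational(-1, 2))), Add(18, Mul(-6, Pow(-6, 2)), Mul(6, Pow(Pow(-6, 2), 2)))) = Mul(Add(-91, Rational(-1, 4)), Add(18, Mul(-6, 36), Mul(6, Pow(36, 2)))) = Mul(Rational(-365, 4), Add(18, -216, Mul(6, 1296))) = Mul(Rational(-365, 4), Add(18, -216, 7776)) = Mul(Rational(-365, 4), 7578) = Rational(-1382985, 2)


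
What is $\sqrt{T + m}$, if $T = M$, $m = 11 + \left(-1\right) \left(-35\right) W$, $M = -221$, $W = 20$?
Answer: $7 \sqrt{10} \approx 22.136$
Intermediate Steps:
$m = 711$ ($m = 11 + \left(-1\right) \left(-35\right) 20 = 11 + 35 \cdot 20 = 11 + 700 = 711$)
$T = -221$
$\sqrt{T + m} = \sqrt{-221 + 711} = \sqrt{490} = 7 \sqrt{10}$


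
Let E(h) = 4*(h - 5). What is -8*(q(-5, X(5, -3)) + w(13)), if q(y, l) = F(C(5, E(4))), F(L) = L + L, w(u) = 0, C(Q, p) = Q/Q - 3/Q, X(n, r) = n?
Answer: -32/5 ≈ -6.4000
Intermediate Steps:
E(h) = -20 + 4*h (E(h) = 4*(-5 + h) = -20 + 4*h)
C(Q, p) = 1 - 3/Q
F(L) = 2*L
q(y, l) = 4/5 (q(y, l) = 2*((-3 + 5)/5) = 2*((1/5)*2) = 2*(2/5) = 4/5)
-8*(q(-5, X(5, -3)) + w(13)) = -8*(4/5 + 0) = -8*4/5 = -32/5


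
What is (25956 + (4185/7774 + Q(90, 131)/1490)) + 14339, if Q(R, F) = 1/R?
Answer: 21003916384637/521246700 ≈ 40296.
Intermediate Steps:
(25956 + (4185/7774 + Q(90, 131)/1490)) + 14339 = (25956 + (4185/7774 + 1/(90*1490))) + 14339 = (25956 + (4185*(1/7774) + (1/90)*(1/1490))) + 14339 = (25956 + (4185/7774 + 1/134100)) + 14339 = (25956 + 280608137/521246700) + 14339 = 13529759953337/521246700 + 14339 = 21003916384637/521246700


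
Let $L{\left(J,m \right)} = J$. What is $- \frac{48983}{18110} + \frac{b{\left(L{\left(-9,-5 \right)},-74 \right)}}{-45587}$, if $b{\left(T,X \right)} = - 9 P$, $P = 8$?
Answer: $- \frac{2231684101}{825580570} \approx -2.7032$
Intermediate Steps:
$b{\left(T,X \right)} = -72$ ($b{\left(T,X \right)} = \left(-9\right) 8 = -72$)
$- \frac{48983}{18110} + \frac{b{\left(L{\left(-9,-5 \right)},-74 \right)}}{-45587} = - \frac{48983}{18110} - \frac{72}{-45587} = \left(-48983\right) \frac{1}{18110} - - \frac{72}{45587} = - \frac{48983}{18110} + \frac{72}{45587} = - \frac{2231684101}{825580570}$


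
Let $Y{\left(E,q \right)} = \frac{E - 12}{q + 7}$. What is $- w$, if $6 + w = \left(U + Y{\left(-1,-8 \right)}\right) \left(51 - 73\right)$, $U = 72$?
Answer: $1876$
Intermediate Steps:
$Y{\left(E,q \right)} = \frac{-12 + E}{7 + q}$
$w = -1876$ ($w = -6 + \left(72 + \frac{-12 - 1}{7 - 8}\right) \left(51 - 73\right) = -6 + \left(72 + \frac{1}{-1} \left(-13\right)\right) \left(-22\right) = -6 + \left(72 - -13\right) \left(-22\right) = -6 + \left(72 + 13\right) \left(-22\right) = -6 + 85 \left(-22\right) = -6 - 1870 = -1876$)
$- w = \left(-1\right) \left(-1876\right) = 1876$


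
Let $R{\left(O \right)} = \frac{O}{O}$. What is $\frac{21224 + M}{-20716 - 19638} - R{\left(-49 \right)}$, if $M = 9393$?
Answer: $- \frac{70971}{40354} \approx -1.7587$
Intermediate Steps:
$R{\left(O \right)} = 1$
$\frac{21224 + M}{-20716 - 19638} - R{\left(-49 \right)} = \frac{21224 + 9393}{-20716 - 19638} - 1 = \frac{30617}{-40354} - 1 = 30617 \left(- \frac{1}{40354}\right) - 1 = - \frac{30617}{40354} - 1 = - \frac{70971}{40354}$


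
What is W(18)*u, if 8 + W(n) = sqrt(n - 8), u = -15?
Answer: 120 - 15*sqrt(10) ≈ 72.566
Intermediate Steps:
W(n) = -8 + sqrt(-8 + n) (W(n) = -8 + sqrt(n - 8) = -8 + sqrt(-8 + n))
W(18)*u = (-8 + sqrt(-8 + 18))*(-15) = (-8 + sqrt(10))*(-15) = 120 - 15*sqrt(10)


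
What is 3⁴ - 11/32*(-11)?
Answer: 2713/32 ≈ 84.781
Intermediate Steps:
3⁴ - 11/32*(-11) = 81 - 11*1/32*(-11) = 81 - 11/32*(-11) = 81 + 121/32 = 2713/32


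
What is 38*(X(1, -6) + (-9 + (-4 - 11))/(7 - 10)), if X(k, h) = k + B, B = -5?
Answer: 152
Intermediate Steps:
X(k, h) = -5 + k (X(k, h) = k - 5 = -5 + k)
38*(X(1, -6) + (-9 + (-4 - 11))/(7 - 10)) = 38*((-5 + 1) + (-9 + (-4 - 11))/(7 - 10)) = 38*(-4 + (-9 - 15)/(-3)) = 38*(-4 - 24*(-1/3)) = 38*(-4 + 8) = 38*4 = 152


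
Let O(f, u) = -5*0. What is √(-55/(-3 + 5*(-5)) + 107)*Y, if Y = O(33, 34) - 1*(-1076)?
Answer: 1614*√2373/7 ≈ 11232.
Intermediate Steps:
O(f, u) = 0
Y = 1076 (Y = 0 - 1*(-1076) = 0 + 1076 = 1076)
√(-55/(-3 + 5*(-5)) + 107)*Y = √(-55/(-3 + 5*(-5)) + 107)*1076 = √(-55/(-3 - 25) + 107)*1076 = √(-55/(-28) + 107)*1076 = √(-55*(-1/28) + 107)*1076 = √(55/28 + 107)*1076 = √(3051/28)*1076 = (3*√2373/14)*1076 = 1614*√2373/7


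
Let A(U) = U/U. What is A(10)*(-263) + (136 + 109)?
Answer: -18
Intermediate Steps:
A(U) = 1
A(10)*(-263) + (136 + 109) = 1*(-263) + (136 + 109) = -263 + 245 = -18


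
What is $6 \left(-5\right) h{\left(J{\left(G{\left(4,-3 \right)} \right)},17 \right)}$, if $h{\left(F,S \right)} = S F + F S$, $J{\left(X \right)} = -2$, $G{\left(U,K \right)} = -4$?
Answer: $2040$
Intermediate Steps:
$h{\left(F,S \right)} = 2 F S$ ($h{\left(F,S \right)} = F S + F S = 2 F S$)
$6 \left(-5\right) h{\left(J{\left(G{\left(4,-3 \right)} \right)},17 \right)} = 6 \left(-5\right) 2 \left(-2\right) 17 = \left(-30\right) \left(-68\right) = 2040$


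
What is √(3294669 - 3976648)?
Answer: I*√681979 ≈ 825.82*I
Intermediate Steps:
√(3294669 - 3976648) = √(-681979) = I*√681979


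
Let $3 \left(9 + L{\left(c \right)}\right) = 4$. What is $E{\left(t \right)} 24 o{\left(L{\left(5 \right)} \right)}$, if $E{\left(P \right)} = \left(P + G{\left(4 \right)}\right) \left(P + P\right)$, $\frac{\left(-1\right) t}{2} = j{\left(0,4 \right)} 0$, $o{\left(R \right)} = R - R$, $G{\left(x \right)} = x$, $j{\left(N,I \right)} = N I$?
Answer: $0$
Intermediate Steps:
$j{\left(N,I \right)} = I N$
$L{\left(c \right)} = - \frac{23}{3}$ ($L{\left(c \right)} = -9 + \frac{1}{3} \cdot 4 = -9 + \frac{4}{3} = - \frac{23}{3}$)
$o{\left(R \right)} = 0$
$t = 0$ ($t = - 2 \cdot 4 \cdot 0 \cdot 0 = - 2 \cdot 0 \cdot 0 = \left(-2\right) 0 = 0$)
$E{\left(P \right)} = 2 P \left(4 + P\right)$ ($E{\left(P \right)} = \left(P + 4\right) \left(P + P\right) = \left(4 + P\right) 2 P = 2 P \left(4 + P\right)$)
$E{\left(t \right)} 24 o{\left(L{\left(5 \right)} \right)} = 2 \cdot 0 \left(4 + 0\right) 24 \cdot 0 = 2 \cdot 0 \cdot 4 \cdot 24 \cdot 0 = 0 \cdot 24 \cdot 0 = 0 \cdot 0 = 0$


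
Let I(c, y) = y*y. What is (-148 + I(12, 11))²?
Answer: 729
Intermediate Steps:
I(c, y) = y²
(-148 + I(12, 11))² = (-148 + 11²)² = (-148 + 121)² = (-27)² = 729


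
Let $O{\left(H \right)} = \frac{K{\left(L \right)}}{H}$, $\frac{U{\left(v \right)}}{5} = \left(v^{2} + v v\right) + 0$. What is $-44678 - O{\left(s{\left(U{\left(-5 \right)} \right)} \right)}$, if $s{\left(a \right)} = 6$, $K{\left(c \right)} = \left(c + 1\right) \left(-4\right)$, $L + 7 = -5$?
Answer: $- \frac{134056}{3} \approx -44685.0$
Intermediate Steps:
$L = -12$ ($L = -7 - 5 = -12$)
$U{\left(v \right)} = 10 v^{2}$ ($U{\left(v \right)} = 5 \left(\left(v^{2} + v v\right) + 0\right) = 5 \left(\left(v^{2} + v^{2}\right) + 0\right) = 5 \left(2 v^{2} + 0\right) = 5 \cdot 2 v^{2} = 10 v^{2}$)
$K{\left(c \right)} = -4 - 4 c$ ($K{\left(c \right)} = \left(1 + c\right) \left(-4\right) = -4 - 4 c$)
$O{\left(H \right)} = \frac{44}{H}$ ($O{\left(H \right)} = \frac{-4 - -48}{H} = \frac{-4 + 48}{H} = \frac{44}{H}$)
$-44678 - O{\left(s{\left(U{\left(-5 \right)} \right)} \right)} = -44678 - \frac{44}{6} = -44678 - 44 \cdot \frac{1}{6} = -44678 - \frac{22}{3} = - \frac{134056}{3}$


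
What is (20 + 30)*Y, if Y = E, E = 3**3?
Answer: 1350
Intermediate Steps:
E = 27
Y = 27
(20 + 30)*Y = (20 + 30)*27 = 50*27 = 1350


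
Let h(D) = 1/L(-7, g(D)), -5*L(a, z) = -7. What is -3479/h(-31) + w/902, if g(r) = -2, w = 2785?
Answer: -21952481/4510 ≈ -4867.5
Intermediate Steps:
L(a, z) = 7/5 (L(a, z) = -1/5*(-7) = 7/5)
h(D) = 5/7 (h(D) = 1/(7/5) = 5/7)
-3479/h(-31) + w/902 = -3479/5/7 + 2785/902 = -3479*7/5 + 2785*(1/902) = -24353/5 + 2785/902 = -21952481/4510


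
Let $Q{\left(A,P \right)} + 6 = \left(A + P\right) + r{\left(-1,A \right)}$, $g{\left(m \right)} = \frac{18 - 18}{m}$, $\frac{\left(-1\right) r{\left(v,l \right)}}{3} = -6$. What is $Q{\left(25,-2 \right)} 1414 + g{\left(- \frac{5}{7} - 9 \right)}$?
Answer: $49490$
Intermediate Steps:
$r{\left(v,l \right)} = 18$ ($r{\left(v,l \right)} = \left(-3\right) \left(-6\right) = 18$)
$g{\left(m \right)} = 0$ ($g{\left(m \right)} = \frac{0}{m} = 0$)
$Q{\left(A,P \right)} = 12 + A + P$ ($Q{\left(A,P \right)} = -6 + \left(\left(A + P\right) + 18\right) = -6 + \left(18 + A + P\right) = 12 + A + P$)
$Q{\left(25,-2 \right)} 1414 + g{\left(- \frac{5}{7} - 9 \right)} = \left(12 + 25 - 2\right) 1414 + 0 = 35 \cdot 1414 + 0 = 49490 + 0 = 49490$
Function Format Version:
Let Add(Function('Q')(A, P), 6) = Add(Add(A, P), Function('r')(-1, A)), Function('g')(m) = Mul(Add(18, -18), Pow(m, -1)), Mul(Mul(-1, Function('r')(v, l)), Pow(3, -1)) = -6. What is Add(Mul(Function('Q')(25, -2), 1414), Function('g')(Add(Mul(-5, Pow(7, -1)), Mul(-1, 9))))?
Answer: 49490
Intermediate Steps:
Function('r')(v, l) = 18 (Function('r')(v, l) = Mul(-3, -6) = 18)
Function('g')(m) = 0 (Function('g')(m) = Mul(0, Pow(m, -1)) = 0)
Function('Q')(A, P) = Add(12, A, P) (Function('Q')(A, P) = Add(-6, Add(Add(A, P), 18)) = Add(-6, Add(18, A, P)) = Add(12, A, P))
Add(Mul(Function('Q')(25, -2), 1414), Function('g')(Add(Mul(-5, Pow(7, -1)), Mul(-1, 9)))) = Add(Mul(Add(12, 25, -2), 1414), 0) = Add(Mul(35, 1414), 0) = Add(49490, 0) = 49490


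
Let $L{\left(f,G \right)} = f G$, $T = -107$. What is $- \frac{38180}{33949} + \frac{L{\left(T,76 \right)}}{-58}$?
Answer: $\frac{136929414}{984521} \approx 139.08$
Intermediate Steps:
$L{\left(f,G \right)} = G f$
$- \frac{38180}{33949} + \frac{L{\left(T,76 \right)}}{-58} = - \frac{38180}{33949} + \frac{76 \left(-107\right)}{-58} = \left(-38180\right) \frac{1}{33949} - - \frac{4066}{29} = - \frac{38180}{33949} + \frac{4066}{29} = \frac{136929414}{984521}$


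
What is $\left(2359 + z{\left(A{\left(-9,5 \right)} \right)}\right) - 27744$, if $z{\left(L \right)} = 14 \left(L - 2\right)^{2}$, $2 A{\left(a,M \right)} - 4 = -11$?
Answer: $- \frac{49923}{2} \approx -24962.0$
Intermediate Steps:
$A{\left(a,M \right)} = - \frac{7}{2}$ ($A{\left(a,M \right)} = 2 + \frac{1}{2} \left(-11\right) = 2 - \frac{11}{2} = - \frac{7}{2}$)
$z{\left(L \right)} = 14 \left(-2 + L\right)^{2}$
$\left(2359 + z{\left(A{\left(-9,5 \right)} \right)}\right) - 27744 = \left(2359 + 14 \left(-2 - \frac{7}{2}\right)^{2}\right) - 27744 = \left(2359 + 14 \left(- \frac{11}{2}\right)^{2}\right) - 27744 = \left(2359 + 14 \cdot \frac{121}{4}\right) - 27744 = \left(2359 + \frac{847}{2}\right) - 27744 = \frac{5565}{2} - 27744 = - \frac{49923}{2}$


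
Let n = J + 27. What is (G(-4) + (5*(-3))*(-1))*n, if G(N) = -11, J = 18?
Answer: 180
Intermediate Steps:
n = 45 (n = 18 + 27 = 45)
(G(-4) + (5*(-3))*(-1))*n = (-11 + (5*(-3))*(-1))*45 = (-11 - 15*(-1))*45 = (-11 + 15)*45 = 4*45 = 180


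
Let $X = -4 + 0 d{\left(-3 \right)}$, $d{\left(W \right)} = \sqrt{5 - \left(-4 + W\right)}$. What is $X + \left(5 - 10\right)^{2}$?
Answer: $21$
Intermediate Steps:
$d{\left(W \right)} = \sqrt{9 - W}$
$X = -4$ ($X = -4 + 0 \sqrt{9 - -3} = -4 + 0 \sqrt{9 + 3} = -4 + 0 \sqrt{12} = -4 + 0 \cdot 2 \sqrt{3} = -4 + 0 = -4$)
$X + \left(5 - 10\right)^{2} = -4 + \left(5 - 10\right)^{2} = -4 + \left(-5\right)^{2} = -4 + 25 = 21$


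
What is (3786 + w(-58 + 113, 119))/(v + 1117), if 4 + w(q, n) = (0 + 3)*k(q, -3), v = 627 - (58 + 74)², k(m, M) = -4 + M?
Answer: -3761/15680 ≈ -0.23986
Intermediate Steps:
v = -16797 (v = 627 - 1*132² = 627 - 1*17424 = 627 - 17424 = -16797)
w(q, n) = -25 (w(q, n) = -4 + (0 + 3)*(-4 - 3) = -4 + 3*(-7) = -4 - 21 = -25)
(3786 + w(-58 + 113, 119))/(v + 1117) = (3786 - 25)/(-16797 + 1117) = 3761/(-15680) = 3761*(-1/15680) = -3761/15680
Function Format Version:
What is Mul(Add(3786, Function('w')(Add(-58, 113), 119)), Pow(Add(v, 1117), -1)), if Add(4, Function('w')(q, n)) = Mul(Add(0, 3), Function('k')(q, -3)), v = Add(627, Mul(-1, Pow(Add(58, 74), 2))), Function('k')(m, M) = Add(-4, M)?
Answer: Rational(-3761, 15680) ≈ -0.23986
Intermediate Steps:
v = -16797 (v = Add(627, Mul(-1, Pow(132, 2))) = Add(627, Mul(-1, 17424)) = Add(627, -17424) = -16797)
Function('w')(q, n) = -25 (Function('w')(q, n) = Add(-4, Mul(Add(0, 3), Add(-4, -3))) = Add(-4, Mul(3, -7)) = Add(-4, -21) = -25)
Mul(Add(3786, Function('w')(Add(-58, 113), 119)), Pow(Add(v, 1117), -1)) = Mul(Add(3786, -25), Pow(Add(-16797, 1117), -1)) = Mul(3761, Pow(-15680, -1)) = Mul(3761, Rational(-1, 15680)) = Rational(-3761, 15680)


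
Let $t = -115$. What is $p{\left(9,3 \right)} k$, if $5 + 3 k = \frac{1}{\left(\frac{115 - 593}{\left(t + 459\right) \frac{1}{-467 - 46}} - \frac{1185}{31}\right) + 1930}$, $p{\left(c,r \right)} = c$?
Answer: $- \frac{208300359}{13887757} \approx -14.999$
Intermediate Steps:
$k = - \frac{69433453}{41663271}$ ($k = - \frac{5}{3} + \frac{1}{3 \left(\left(\frac{115 - 593}{\left(-115 + 459\right) \frac{1}{-467 - 46}} - \frac{1185}{31}\right) + 1930\right)} = - \frac{5}{3} + \frac{1}{3 \left(\left(\frac{115 - 593}{344 \frac{1}{-513}} - \frac{1185}{31}\right) + 1930\right)} = - \frac{5}{3} + \frac{1}{3 \left(\left(- \frac{478}{344 \left(- \frac{1}{513}\right)} - \frac{1185}{31}\right) + 1930\right)} = - \frac{5}{3} + \frac{1}{3 \left(\left(- \frac{478}{- \frac{344}{513}} - \frac{1185}{31}\right) + 1930\right)} = - \frac{5}{3} + \frac{1}{3 \left(\left(\left(-478\right) \left(- \frac{513}{344}\right) - \frac{1185}{31}\right) + 1930\right)} = - \frac{5}{3} + \frac{1}{3 \left(\left(\frac{122607}{172} - \frac{1185}{31}\right) + 1930\right)} = - \frac{5}{3} + \frac{1}{3 \left(\frac{3596997}{5332} + 1930\right)} = - \frac{5}{3} + \frac{1}{3 \cdot \frac{13887757}{5332}} = - \frac{5}{3} + \frac{1}{3} \cdot \frac{5332}{13887757} = - \frac{5}{3} + \frac{5332}{41663271} = - \frac{69433453}{41663271} \approx -1.6665$)
$p{\left(9,3 \right)} k = 9 \left(- \frac{69433453}{41663271}\right) = - \frac{208300359}{13887757}$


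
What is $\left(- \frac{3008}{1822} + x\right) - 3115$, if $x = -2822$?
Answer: $- \frac{5410111}{911} \approx -5938.6$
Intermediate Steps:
$\left(- \frac{3008}{1822} + x\right) - 3115 = \left(- \frac{3008}{1822} - 2822\right) - 3115 = \left(\left(-3008\right) \frac{1}{1822} - 2822\right) - 3115 = \left(- \frac{1504}{911} - 2822\right) - 3115 = - \frac{2572346}{911} - 3115 = - \frac{5410111}{911}$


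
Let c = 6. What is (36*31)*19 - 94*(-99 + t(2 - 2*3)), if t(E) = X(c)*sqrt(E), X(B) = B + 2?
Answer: 30510 - 1504*I ≈ 30510.0 - 1504.0*I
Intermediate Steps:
X(B) = 2 + B
t(E) = 8*sqrt(E) (t(E) = (2 + 6)*sqrt(E) = 8*sqrt(E))
(36*31)*19 - 94*(-99 + t(2 - 2*3)) = (36*31)*19 - 94*(-99 + 8*sqrt(2 - 2*3)) = 1116*19 - 94*(-99 + 8*sqrt(2 - 6)) = 21204 - 94*(-99 + 8*sqrt(-4)) = 21204 - 94*(-99 + 8*(2*I)) = 21204 - 94*(-99 + 16*I) = 21204 - (-9306 + 1504*I) = 21204 + (9306 - 1504*I) = 30510 - 1504*I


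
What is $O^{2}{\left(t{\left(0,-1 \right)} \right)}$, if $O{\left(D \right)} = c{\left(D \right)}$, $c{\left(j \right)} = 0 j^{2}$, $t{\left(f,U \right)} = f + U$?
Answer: $0$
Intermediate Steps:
$t{\left(f,U \right)} = U + f$
$c{\left(j \right)} = 0$
$O{\left(D \right)} = 0$
$O^{2}{\left(t{\left(0,-1 \right)} \right)} = 0^{2} = 0$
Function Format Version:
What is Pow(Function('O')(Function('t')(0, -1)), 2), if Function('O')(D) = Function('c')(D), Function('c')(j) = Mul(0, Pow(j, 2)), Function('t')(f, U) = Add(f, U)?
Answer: 0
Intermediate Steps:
Function('t')(f, U) = Add(U, f)
Function('c')(j) = 0
Function('O')(D) = 0
Pow(Function('O')(Function('t')(0, -1)), 2) = Pow(0, 2) = 0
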